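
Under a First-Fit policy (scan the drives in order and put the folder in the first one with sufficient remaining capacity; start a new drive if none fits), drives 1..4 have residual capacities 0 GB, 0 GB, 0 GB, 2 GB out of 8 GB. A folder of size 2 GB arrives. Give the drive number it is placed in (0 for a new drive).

4

Drives with room: drive 4 (2 GB).
The first with room is drive 4.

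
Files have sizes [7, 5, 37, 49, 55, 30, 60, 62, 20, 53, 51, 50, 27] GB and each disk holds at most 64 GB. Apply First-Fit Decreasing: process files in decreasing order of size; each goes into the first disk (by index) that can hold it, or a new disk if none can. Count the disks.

Sorted descending: 62, 60, 55, 53, 51, 50, 49, 37, 30, 27, 20, 7, 5.
62 GB → disk 1 (remaining 2 GB)
60 GB → disk 2 (remaining 4 GB)
55 GB → disk 3 (remaining 9 GB)
53 GB → disk 4 (remaining 11 GB)
51 GB → disk 5 (remaining 13 GB)
50 GB → disk 6 (remaining 14 GB)
49 GB → disk 7 (remaining 15 GB)
37 GB → disk 8 (remaining 27 GB)
30 GB → disk 9 (remaining 34 GB)
27 GB → disk 8 (remaining 0 GB)
20 GB → disk 9 (remaining 14 GB)
7 GB → disk 3 (remaining 2 GB)
5 GB → disk 4 (remaining 6 GB)

9 disks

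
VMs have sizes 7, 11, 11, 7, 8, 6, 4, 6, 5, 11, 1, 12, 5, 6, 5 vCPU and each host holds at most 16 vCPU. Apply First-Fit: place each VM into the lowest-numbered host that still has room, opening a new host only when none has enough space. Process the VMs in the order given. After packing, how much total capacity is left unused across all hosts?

Put 7 vCPU in host 1; 9 vCPU remain.
Put 11 vCPU in host 2; 5 vCPU remain.
Put 11 vCPU in host 3; 5 vCPU remain.
Put 7 vCPU in host 1; 2 vCPU remain.
Put 8 vCPU in host 4; 8 vCPU remain.
Put 6 vCPU in host 4; 2 vCPU remain.
Put 4 vCPU in host 2; 1 vCPU remain.
Put 6 vCPU in host 5; 10 vCPU remain.
Put 5 vCPU in host 3; 0 vCPU remain.
Put 11 vCPU in host 6; 5 vCPU remain.
Put 1 vCPU in host 1; 1 vCPU remain.
Put 12 vCPU in host 7; 4 vCPU remain.
Put 5 vCPU in host 5; 5 vCPU remain.
Put 6 vCPU in host 8; 10 vCPU remain.
Put 5 vCPU in host 5; 0 vCPU remain.
8 hosts × 16 vCPU = 128 vCPU; used 105 vCPU; unused 23 vCPU.

23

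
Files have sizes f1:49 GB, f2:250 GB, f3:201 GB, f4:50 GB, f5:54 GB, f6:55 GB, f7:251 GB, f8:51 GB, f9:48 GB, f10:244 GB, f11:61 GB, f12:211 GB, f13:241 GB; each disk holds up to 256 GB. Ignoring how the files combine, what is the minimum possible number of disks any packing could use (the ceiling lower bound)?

Total size = 49 + 250 + 201 + 50 + 54 + 55 + 251 + 51 + 48 + 244 + 61 + 211 + 241 = 1766 GB.
⌈1766 / 256⌉ = 7.

7 disks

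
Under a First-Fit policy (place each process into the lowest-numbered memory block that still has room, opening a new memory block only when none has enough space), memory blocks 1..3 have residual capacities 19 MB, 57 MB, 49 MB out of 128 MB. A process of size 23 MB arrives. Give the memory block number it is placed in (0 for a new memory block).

Memory blocks with room: memory block 2 (57 MB), memory block 3 (49 MB).
The first with room is memory block 2.

2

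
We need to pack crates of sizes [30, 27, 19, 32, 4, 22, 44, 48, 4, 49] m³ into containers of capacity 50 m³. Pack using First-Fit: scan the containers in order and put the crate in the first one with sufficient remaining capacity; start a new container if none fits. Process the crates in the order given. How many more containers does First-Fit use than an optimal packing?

1

First-Fit: [30,19] [27,4,4] [32] [22] [44] [48] [49] → 7 containers.
Total size 279 m³; any packing needs at least ⌈279/50⌉ = 6 containers.
An optimal packing achieves that bound: [49] [48] [44,4] [32,4] [30,19] [27,22] → 6 containers.
Excess: 7 − 6 = 1.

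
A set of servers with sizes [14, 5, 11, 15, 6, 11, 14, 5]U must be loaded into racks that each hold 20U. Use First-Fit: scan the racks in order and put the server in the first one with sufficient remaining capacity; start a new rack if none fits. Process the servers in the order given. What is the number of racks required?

5

Put 14U in rack 1; 6U remain.
Put 5U in rack 1; 1U remain.
Put 11U in rack 2; 9U remain.
Put 15U in rack 3; 5U remain.
Put 6U in rack 2; 3U remain.
Put 11U in rack 4; 9U remain.
Put 14U in rack 5; 6U remain.
Put 5U in rack 3; 0U remain.
Final racks: [14,5] [11,6] [15,5] [11] [14].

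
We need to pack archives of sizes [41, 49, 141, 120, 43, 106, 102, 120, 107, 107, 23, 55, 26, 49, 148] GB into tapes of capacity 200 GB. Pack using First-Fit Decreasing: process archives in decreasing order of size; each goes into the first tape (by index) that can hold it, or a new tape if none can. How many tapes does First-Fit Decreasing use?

8 tapes

Sorted descending: 148, 141, 120, 120, 107, 107, 106, 102, 55, 49, 49, 43, 41, 26, 23.
tape 1: place 148 GB, 52 GB left
tape 2: place 141 GB, 59 GB left
tape 3: place 120 GB, 80 GB left
tape 4: place 120 GB, 80 GB left
tape 5: place 107 GB, 93 GB left
tape 6: place 107 GB, 93 GB left
tape 7: place 106 GB, 94 GB left
tape 8: place 102 GB, 98 GB left
tape 2: place 55 GB, 4 GB left
tape 1: place 49 GB, 3 GB left
tape 3: place 49 GB, 31 GB left
tape 4: place 43 GB, 37 GB left
tape 5: place 41 GB, 52 GB left
tape 3: place 26 GB, 5 GB left
tape 4: place 23 GB, 14 GB left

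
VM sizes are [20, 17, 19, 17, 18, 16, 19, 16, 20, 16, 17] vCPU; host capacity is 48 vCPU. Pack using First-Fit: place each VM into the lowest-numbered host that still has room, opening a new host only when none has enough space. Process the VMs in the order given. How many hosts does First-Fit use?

20 vCPU → host 1 (remaining 28 vCPU)
17 vCPU → host 1 (remaining 11 vCPU)
19 vCPU → host 2 (remaining 29 vCPU)
17 vCPU → host 2 (remaining 12 vCPU)
18 vCPU → host 3 (remaining 30 vCPU)
16 vCPU → host 3 (remaining 14 vCPU)
19 vCPU → host 4 (remaining 29 vCPU)
16 vCPU → host 4 (remaining 13 vCPU)
20 vCPU → host 5 (remaining 28 vCPU)
16 vCPU → host 5 (remaining 12 vCPU)
17 vCPU → host 6 (remaining 31 vCPU)

6 hosts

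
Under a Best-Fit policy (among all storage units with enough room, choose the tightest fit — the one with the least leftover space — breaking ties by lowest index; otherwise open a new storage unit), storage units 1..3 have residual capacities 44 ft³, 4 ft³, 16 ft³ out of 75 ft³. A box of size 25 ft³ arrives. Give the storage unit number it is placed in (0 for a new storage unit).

1

Storage units with room: storage unit 1 (44 ft³).
Tightest fit is storage unit 1 with 44 ft³ free.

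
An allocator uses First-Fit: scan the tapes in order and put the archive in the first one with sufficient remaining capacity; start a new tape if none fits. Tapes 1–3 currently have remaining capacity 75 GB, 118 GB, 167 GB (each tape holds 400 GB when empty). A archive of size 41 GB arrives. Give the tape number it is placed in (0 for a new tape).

Tapes with room: tape 1 (75 GB), tape 2 (118 GB), tape 3 (167 GB).
The first with room is tape 1.

1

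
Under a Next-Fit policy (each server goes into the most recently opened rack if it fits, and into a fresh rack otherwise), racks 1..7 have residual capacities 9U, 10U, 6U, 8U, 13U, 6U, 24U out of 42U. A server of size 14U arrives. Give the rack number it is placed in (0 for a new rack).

7

Next-Fit only looks at rack 7, which has 24U free.
14U fits there.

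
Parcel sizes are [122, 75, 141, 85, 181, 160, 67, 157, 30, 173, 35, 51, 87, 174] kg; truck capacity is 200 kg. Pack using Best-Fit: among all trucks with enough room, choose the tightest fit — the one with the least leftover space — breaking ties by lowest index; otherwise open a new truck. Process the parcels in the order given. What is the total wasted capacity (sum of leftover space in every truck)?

122 kg → truck 1 (remaining 78 kg)
75 kg → truck 1 (remaining 3 kg)
141 kg → truck 2 (remaining 59 kg)
85 kg → truck 3 (remaining 115 kg)
181 kg → truck 4 (remaining 19 kg)
160 kg → truck 5 (remaining 40 kg)
67 kg → truck 3 (remaining 48 kg)
157 kg → truck 6 (remaining 43 kg)
30 kg → truck 5 (remaining 10 kg)
173 kg → truck 7 (remaining 27 kg)
35 kg → truck 6 (remaining 8 kg)
51 kg → truck 2 (remaining 8 kg)
87 kg → truck 8 (remaining 113 kg)
174 kg → truck 9 (remaining 26 kg)
9 trucks × 200 kg = 1800 kg; used 1538 kg; unused 262 kg.

262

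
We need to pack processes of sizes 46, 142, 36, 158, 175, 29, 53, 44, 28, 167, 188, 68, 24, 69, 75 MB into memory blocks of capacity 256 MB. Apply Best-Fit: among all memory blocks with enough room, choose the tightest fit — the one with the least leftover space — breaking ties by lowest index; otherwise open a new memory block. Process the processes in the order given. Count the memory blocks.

6

Put 46 MB in memory block 1; 210 MB remain.
Put 142 MB in memory block 1; 68 MB remain.
Put 36 MB in memory block 1; 32 MB remain.
Put 158 MB in memory block 2; 98 MB remain.
Put 175 MB in memory block 3; 81 MB remain.
Put 29 MB in memory block 1; 3 MB remain.
Put 53 MB in memory block 3; 28 MB remain.
Put 44 MB in memory block 2; 54 MB remain.
Put 28 MB in memory block 3; 0 MB remain.
Put 167 MB in memory block 4; 89 MB remain.
Put 188 MB in memory block 5; 68 MB remain.
Put 68 MB in memory block 5; 0 MB remain.
Put 24 MB in memory block 2; 30 MB remain.
Put 69 MB in memory block 4; 20 MB remain.
Put 75 MB in memory block 6; 181 MB remain.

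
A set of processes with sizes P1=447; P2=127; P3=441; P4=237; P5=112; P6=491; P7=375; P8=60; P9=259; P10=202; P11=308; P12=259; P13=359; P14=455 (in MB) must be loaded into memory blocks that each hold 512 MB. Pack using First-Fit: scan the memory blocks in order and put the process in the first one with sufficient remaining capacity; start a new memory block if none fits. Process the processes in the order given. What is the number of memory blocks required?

10 memory blocks

Put P1 (447 MB) in memory block 1; 65 MB remain.
Put P2 (127 MB) in memory block 2; 385 MB remain.
Put P3 (441 MB) in memory block 3; 71 MB remain.
Put P4 (237 MB) in memory block 2; 148 MB remain.
Put P5 (112 MB) in memory block 2; 36 MB remain.
Put P6 (491 MB) in memory block 4; 21 MB remain.
Put P7 (375 MB) in memory block 5; 137 MB remain.
Put P8 (60 MB) in memory block 1; 5 MB remain.
Put P9 (259 MB) in memory block 6; 253 MB remain.
Put P10 (202 MB) in memory block 6; 51 MB remain.
Put P11 (308 MB) in memory block 7; 204 MB remain.
Put P12 (259 MB) in memory block 8; 253 MB remain.
Put P13 (359 MB) in memory block 9; 153 MB remain.
Put P14 (455 MB) in memory block 10; 57 MB remain.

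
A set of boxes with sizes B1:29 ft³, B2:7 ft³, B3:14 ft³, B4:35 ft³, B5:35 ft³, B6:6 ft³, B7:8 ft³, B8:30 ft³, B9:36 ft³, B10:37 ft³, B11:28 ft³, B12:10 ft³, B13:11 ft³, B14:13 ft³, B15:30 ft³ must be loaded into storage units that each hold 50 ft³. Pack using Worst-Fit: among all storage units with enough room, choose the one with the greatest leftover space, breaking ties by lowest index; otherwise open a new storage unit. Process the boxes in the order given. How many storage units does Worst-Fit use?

8

B1 (29 ft³) → storage unit 1 (remaining 21 ft³)
B2 (7 ft³) → storage unit 1 (remaining 14 ft³)
B3 (14 ft³) → storage unit 1 (remaining 0 ft³)
B4 (35 ft³) → storage unit 2 (remaining 15 ft³)
B5 (35 ft³) → storage unit 3 (remaining 15 ft³)
B6 (6 ft³) → storage unit 2 (remaining 9 ft³)
B7 (8 ft³) → storage unit 3 (remaining 7 ft³)
B8 (30 ft³) → storage unit 4 (remaining 20 ft³)
B9 (36 ft³) → storage unit 5 (remaining 14 ft³)
B10 (37 ft³) → storage unit 6 (remaining 13 ft³)
B11 (28 ft³) → storage unit 7 (remaining 22 ft³)
B12 (10 ft³) → storage unit 7 (remaining 12 ft³)
B13 (11 ft³) → storage unit 4 (remaining 9 ft³)
B14 (13 ft³) → storage unit 5 (remaining 1 ft³)
B15 (30 ft³) → storage unit 8 (remaining 20 ft³)
Final storage units: [29,7,14] [35,6] [35,8] [30,11] [36,13] [37] [28,10] [30].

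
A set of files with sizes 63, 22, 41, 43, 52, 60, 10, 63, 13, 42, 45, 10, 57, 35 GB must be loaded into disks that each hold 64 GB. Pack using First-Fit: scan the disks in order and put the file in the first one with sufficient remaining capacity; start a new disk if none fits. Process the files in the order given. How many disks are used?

Put 63 GB in disk 1; 1 GB remain.
Put 22 GB in disk 2; 42 GB remain.
Put 41 GB in disk 2; 1 GB remain.
Put 43 GB in disk 3; 21 GB remain.
Put 52 GB in disk 4; 12 GB remain.
Put 60 GB in disk 5; 4 GB remain.
Put 10 GB in disk 3; 11 GB remain.
Put 63 GB in disk 6; 1 GB remain.
Put 13 GB in disk 7; 51 GB remain.
Put 42 GB in disk 7; 9 GB remain.
Put 45 GB in disk 8; 19 GB remain.
Put 10 GB in disk 3; 1 GB remain.
Put 57 GB in disk 9; 7 GB remain.
Put 35 GB in disk 10; 29 GB remain.
Final disks: [63] [22,41] [43,10,10] [52] [60] [63] [13,42] [45] [57] [35].

10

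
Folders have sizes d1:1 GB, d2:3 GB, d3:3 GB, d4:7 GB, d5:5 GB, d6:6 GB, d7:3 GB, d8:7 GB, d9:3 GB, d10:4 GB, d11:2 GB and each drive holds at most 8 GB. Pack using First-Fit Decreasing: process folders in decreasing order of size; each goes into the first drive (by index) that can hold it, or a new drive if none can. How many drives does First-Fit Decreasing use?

6

Sorted descending: 7, 7, 6, 5, 4, 3, 3, 3, 3, 2, 1.
7 GB → drive 1 (remaining 1 GB)
7 GB → drive 2 (remaining 1 GB)
6 GB → drive 3 (remaining 2 GB)
5 GB → drive 4 (remaining 3 GB)
4 GB → drive 5 (remaining 4 GB)
3 GB → drive 4 (remaining 0 GB)
3 GB → drive 5 (remaining 1 GB)
3 GB → drive 6 (remaining 5 GB)
3 GB → drive 6 (remaining 2 GB)
2 GB → drive 3 (remaining 0 GB)
1 GB → drive 1 (remaining 0 GB)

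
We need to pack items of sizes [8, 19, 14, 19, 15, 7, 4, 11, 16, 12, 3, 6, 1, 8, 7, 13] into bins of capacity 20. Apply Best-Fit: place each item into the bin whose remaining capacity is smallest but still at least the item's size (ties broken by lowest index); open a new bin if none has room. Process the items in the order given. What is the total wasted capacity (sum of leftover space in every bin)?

17

8 → bin 1 (remaining 12)
19 → bin 2 (remaining 1)
14 → bin 3 (remaining 6)
19 → bin 4 (remaining 1)
15 → bin 5 (remaining 5)
7 → bin 1 (remaining 5)
4 → bin 1 (remaining 1)
11 → bin 6 (remaining 9)
16 → bin 7 (remaining 4)
12 → bin 8 (remaining 8)
3 → bin 7 (remaining 1)
6 → bin 3 (remaining 0)
1 → bin 1 (remaining 0)
8 → bin 8 (remaining 0)
7 → bin 6 (remaining 2)
13 → bin 9 (remaining 7)
9 bins × 20 = 180; used 163; unused 17.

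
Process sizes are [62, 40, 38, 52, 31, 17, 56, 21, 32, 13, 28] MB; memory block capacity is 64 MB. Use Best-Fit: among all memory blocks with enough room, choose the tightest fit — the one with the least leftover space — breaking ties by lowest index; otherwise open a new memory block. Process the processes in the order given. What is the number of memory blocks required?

7 memory blocks

62 MB → memory block 1 (remaining 2 MB)
40 MB → memory block 2 (remaining 24 MB)
38 MB → memory block 3 (remaining 26 MB)
52 MB → memory block 4 (remaining 12 MB)
31 MB → memory block 5 (remaining 33 MB)
17 MB → memory block 2 (remaining 7 MB)
56 MB → memory block 6 (remaining 8 MB)
21 MB → memory block 3 (remaining 5 MB)
32 MB → memory block 5 (remaining 1 MB)
13 MB → memory block 7 (remaining 51 MB)
28 MB → memory block 7 (remaining 23 MB)
Final memory blocks: [62] [40,17] [38,21] [52] [31,32] [56] [13,28].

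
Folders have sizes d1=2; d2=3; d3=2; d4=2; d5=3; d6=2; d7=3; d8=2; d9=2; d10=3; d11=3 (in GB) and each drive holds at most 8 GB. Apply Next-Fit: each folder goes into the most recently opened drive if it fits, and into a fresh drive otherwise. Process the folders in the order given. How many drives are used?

4

Put d1 (2 GB) in drive 1; 6 GB remain.
Put d2 (3 GB) in drive 1; 3 GB remain.
Put d3 (2 GB) in drive 1; 1 GB remain.
Put d4 (2 GB) in drive 2; 6 GB remain.
Put d5 (3 GB) in drive 2; 3 GB remain.
Put d6 (2 GB) in drive 2; 1 GB remain.
Put d7 (3 GB) in drive 3; 5 GB remain.
Put d8 (2 GB) in drive 3; 3 GB remain.
Put d9 (2 GB) in drive 3; 1 GB remain.
Put d10 (3 GB) in drive 4; 5 GB remain.
Put d11 (3 GB) in drive 4; 2 GB remain.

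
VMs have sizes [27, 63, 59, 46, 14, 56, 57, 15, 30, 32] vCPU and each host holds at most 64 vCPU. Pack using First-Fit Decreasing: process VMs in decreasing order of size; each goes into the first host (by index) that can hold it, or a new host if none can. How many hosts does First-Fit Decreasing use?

Sorted descending: 63, 59, 57, 56, 46, 32, 30, 27, 15, 14.
host 1: place 63 vCPU, 1 vCPU left
host 2: place 59 vCPU, 5 vCPU left
host 3: place 57 vCPU, 7 vCPU left
host 4: place 56 vCPU, 8 vCPU left
host 5: place 46 vCPU, 18 vCPU left
host 6: place 32 vCPU, 32 vCPU left
host 6: place 30 vCPU, 2 vCPU left
host 7: place 27 vCPU, 37 vCPU left
host 5: place 15 vCPU, 3 vCPU left
host 7: place 14 vCPU, 23 vCPU left

7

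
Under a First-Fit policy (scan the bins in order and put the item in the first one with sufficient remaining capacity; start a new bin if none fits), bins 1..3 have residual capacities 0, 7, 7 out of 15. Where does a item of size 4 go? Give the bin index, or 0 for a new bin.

2

Bins with room: bin 2 (7), bin 3 (7).
The first with room is bin 2.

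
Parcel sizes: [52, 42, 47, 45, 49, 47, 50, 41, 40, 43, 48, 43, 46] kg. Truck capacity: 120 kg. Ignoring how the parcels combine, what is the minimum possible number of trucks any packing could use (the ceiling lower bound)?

5 trucks

Total size = 52 + 42 + 47 + 45 + 49 + 47 + 50 + 41 + 40 + 43 + 48 + 43 + 46 = 593 kg.
⌈593 / 120⌉ = 5.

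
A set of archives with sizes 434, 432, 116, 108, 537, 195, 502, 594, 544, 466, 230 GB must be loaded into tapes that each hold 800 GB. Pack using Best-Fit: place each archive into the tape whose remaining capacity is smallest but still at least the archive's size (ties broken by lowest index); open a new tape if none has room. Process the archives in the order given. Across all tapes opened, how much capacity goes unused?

1442

434 GB → tape 1 (remaining 366 GB)
432 GB → tape 2 (remaining 368 GB)
116 GB → tape 1 (remaining 250 GB)
108 GB → tape 1 (remaining 142 GB)
537 GB → tape 3 (remaining 263 GB)
195 GB → tape 3 (remaining 68 GB)
502 GB → tape 4 (remaining 298 GB)
594 GB → tape 5 (remaining 206 GB)
544 GB → tape 6 (remaining 256 GB)
466 GB → tape 7 (remaining 334 GB)
230 GB → tape 6 (remaining 26 GB)
7 tapes × 800 GB = 5600 GB; used 4158 GB; unused 1442 GB.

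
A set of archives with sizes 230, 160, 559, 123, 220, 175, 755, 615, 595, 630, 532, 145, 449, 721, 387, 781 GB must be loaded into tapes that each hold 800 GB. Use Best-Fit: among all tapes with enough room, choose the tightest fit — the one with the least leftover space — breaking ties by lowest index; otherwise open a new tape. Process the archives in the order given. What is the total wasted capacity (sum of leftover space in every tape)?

230 GB → tape 1 (remaining 570 GB)
160 GB → tape 1 (remaining 410 GB)
559 GB → tape 2 (remaining 241 GB)
123 GB → tape 2 (remaining 118 GB)
220 GB → tape 1 (remaining 190 GB)
175 GB → tape 1 (remaining 15 GB)
755 GB → tape 3 (remaining 45 GB)
615 GB → tape 4 (remaining 185 GB)
595 GB → tape 5 (remaining 205 GB)
630 GB → tape 6 (remaining 170 GB)
532 GB → tape 7 (remaining 268 GB)
145 GB → tape 6 (remaining 25 GB)
449 GB → tape 8 (remaining 351 GB)
721 GB → tape 9 (remaining 79 GB)
387 GB → tape 10 (remaining 413 GB)
781 GB → tape 11 (remaining 19 GB)
11 tapes × 800 GB = 8800 GB; used 7077 GB; unused 1723 GB.

1723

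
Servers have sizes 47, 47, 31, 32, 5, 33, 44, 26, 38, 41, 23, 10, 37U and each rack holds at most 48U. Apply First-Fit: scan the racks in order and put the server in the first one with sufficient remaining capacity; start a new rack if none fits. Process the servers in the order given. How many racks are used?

rack 1: place 47U, 1U left
rack 2: place 47U, 1U left
rack 3: place 31U, 17U left
rack 4: place 32U, 16U left
rack 3: place 5U, 12U left
rack 5: place 33U, 15U left
rack 6: place 44U, 4U left
rack 7: place 26U, 22U left
rack 8: place 38U, 10U left
rack 9: place 41U, 7U left
rack 10: place 23U, 25U left
rack 3: place 10U, 2U left
rack 11: place 37U, 11U left
Final racks: [47] [47] [31,5,10] [32] [33] [44] [26] [38] [41] [23] [37].

11 racks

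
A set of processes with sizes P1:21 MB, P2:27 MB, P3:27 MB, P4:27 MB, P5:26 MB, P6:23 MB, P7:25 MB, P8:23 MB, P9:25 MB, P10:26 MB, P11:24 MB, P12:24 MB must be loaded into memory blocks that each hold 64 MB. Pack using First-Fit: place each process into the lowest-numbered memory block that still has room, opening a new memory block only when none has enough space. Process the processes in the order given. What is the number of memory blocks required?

P1 (21 MB) → memory block 1 (remaining 43 MB)
P2 (27 MB) → memory block 1 (remaining 16 MB)
P3 (27 MB) → memory block 2 (remaining 37 MB)
P4 (27 MB) → memory block 2 (remaining 10 MB)
P5 (26 MB) → memory block 3 (remaining 38 MB)
P6 (23 MB) → memory block 3 (remaining 15 MB)
P7 (25 MB) → memory block 4 (remaining 39 MB)
P8 (23 MB) → memory block 4 (remaining 16 MB)
P9 (25 MB) → memory block 5 (remaining 39 MB)
P10 (26 MB) → memory block 5 (remaining 13 MB)
P11 (24 MB) → memory block 6 (remaining 40 MB)
P12 (24 MB) → memory block 6 (remaining 16 MB)
Final memory blocks: [21,27] [27,27] [26,23] [25,23] [25,26] [24,24].

6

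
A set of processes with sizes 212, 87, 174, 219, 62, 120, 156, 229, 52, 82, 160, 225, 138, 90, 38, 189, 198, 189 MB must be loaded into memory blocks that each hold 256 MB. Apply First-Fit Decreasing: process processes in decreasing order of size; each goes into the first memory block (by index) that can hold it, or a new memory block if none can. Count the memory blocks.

12

Sorted descending: 229, 225, 219, 212, 198, 189, 189, 174, 160, 156, 138, 120, 90, 87, 82, 62, 52, 38.
229 MB → memory block 1 (remaining 27 MB)
225 MB → memory block 2 (remaining 31 MB)
219 MB → memory block 3 (remaining 37 MB)
212 MB → memory block 4 (remaining 44 MB)
198 MB → memory block 5 (remaining 58 MB)
189 MB → memory block 6 (remaining 67 MB)
189 MB → memory block 7 (remaining 67 MB)
174 MB → memory block 8 (remaining 82 MB)
160 MB → memory block 9 (remaining 96 MB)
156 MB → memory block 10 (remaining 100 MB)
138 MB → memory block 11 (remaining 118 MB)
120 MB → memory block 12 (remaining 136 MB)
90 MB → memory block 9 (remaining 6 MB)
87 MB → memory block 10 (remaining 13 MB)
82 MB → memory block 8 (remaining 0 MB)
62 MB → memory block 6 (remaining 5 MB)
52 MB → memory block 5 (remaining 6 MB)
38 MB → memory block 4 (remaining 6 MB)
Final memory blocks: [229] [225] [219] [212,38] [198,52] [189,62] [189] [174,82] [160,90] [156,87] [138] [120].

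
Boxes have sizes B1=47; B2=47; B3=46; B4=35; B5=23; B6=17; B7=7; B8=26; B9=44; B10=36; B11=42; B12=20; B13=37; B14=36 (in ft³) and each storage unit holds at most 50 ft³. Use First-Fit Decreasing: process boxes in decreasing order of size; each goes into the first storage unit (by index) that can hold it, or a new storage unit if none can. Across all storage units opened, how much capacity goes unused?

87

Sorted descending: 47, 47, 46, 44, 42, 37, 36, 36, 35, 26, 23, 20, 17, 7.
47 ft³ → storage unit 1 (remaining 3 ft³)
47 ft³ → storage unit 2 (remaining 3 ft³)
46 ft³ → storage unit 3 (remaining 4 ft³)
44 ft³ → storage unit 4 (remaining 6 ft³)
42 ft³ → storage unit 5 (remaining 8 ft³)
37 ft³ → storage unit 6 (remaining 13 ft³)
36 ft³ → storage unit 7 (remaining 14 ft³)
36 ft³ → storage unit 8 (remaining 14 ft³)
35 ft³ → storage unit 9 (remaining 15 ft³)
26 ft³ → storage unit 10 (remaining 24 ft³)
23 ft³ → storage unit 10 (remaining 1 ft³)
20 ft³ → storage unit 11 (remaining 30 ft³)
17 ft³ → storage unit 11 (remaining 13 ft³)
7 ft³ → storage unit 5 (remaining 1 ft³)
11 storage units × 50 ft³ = 550 ft³; used 463 ft³; unused 87 ft³.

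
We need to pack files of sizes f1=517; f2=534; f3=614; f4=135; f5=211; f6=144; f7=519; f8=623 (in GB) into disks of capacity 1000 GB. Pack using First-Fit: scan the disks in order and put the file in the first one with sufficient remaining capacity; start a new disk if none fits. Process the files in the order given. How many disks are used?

Put f1 (517 GB) in disk 1; 483 GB remain.
Put f2 (534 GB) in disk 2; 466 GB remain.
Put f3 (614 GB) in disk 3; 386 GB remain.
Put f4 (135 GB) in disk 1; 348 GB remain.
Put f5 (211 GB) in disk 1; 137 GB remain.
Put f6 (144 GB) in disk 2; 322 GB remain.
Put f7 (519 GB) in disk 4; 481 GB remain.
Put f8 (623 GB) in disk 5; 377 GB remain.

5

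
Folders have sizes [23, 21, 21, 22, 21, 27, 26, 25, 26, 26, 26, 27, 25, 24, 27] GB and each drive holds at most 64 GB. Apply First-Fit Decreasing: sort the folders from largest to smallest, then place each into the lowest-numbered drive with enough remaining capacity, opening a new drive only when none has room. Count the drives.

Sorted descending: 27, 27, 27, 26, 26, 26, 26, 25, 25, 24, 23, 22, 21, 21, 21.
drive 1: place 27 GB, 37 GB left
drive 1: place 27 GB, 10 GB left
drive 2: place 27 GB, 37 GB left
drive 2: place 26 GB, 11 GB left
drive 3: place 26 GB, 38 GB left
drive 3: place 26 GB, 12 GB left
drive 4: place 26 GB, 38 GB left
drive 4: place 25 GB, 13 GB left
drive 5: place 25 GB, 39 GB left
drive 5: place 24 GB, 15 GB left
drive 6: place 23 GB, 41 GB left
drive 6: place 22 GB, 19 GB left
drive 7: place 21 GB, 43 GB left
drive 7: place 21 GB, 22 GB left
drive 7: place 21 GB, 1 GB left

7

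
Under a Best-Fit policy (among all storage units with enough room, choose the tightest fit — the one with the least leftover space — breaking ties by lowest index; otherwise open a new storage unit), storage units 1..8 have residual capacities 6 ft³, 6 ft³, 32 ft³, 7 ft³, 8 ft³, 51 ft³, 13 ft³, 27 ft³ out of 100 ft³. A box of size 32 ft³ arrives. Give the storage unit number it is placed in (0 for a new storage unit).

3

Storage units with room: storage unit 3 (32 ft³), storage unit 6 (51 ft³).
Tightest fit is storage unit 3 with 32 ft³ free.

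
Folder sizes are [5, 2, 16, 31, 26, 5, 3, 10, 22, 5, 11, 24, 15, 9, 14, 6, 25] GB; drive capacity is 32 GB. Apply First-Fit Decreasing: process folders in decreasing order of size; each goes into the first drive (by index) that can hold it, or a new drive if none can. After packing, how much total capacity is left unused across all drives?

27

Sorted descending: 31, 26, 25, 24, 22, 16, 15, 14, 11, 10, 9, 6, 5, 5, 5, 3, 2.
31 GB → drive 1 (remaining 1 GB)
26 GB → drive 2 (remaining 6 GB)
25 GB → drive 3 (remaining 7 GB)
24 GB → drive 4 (remaining 8 GB)
22 GB → drive 5 (remaining 10 GB)
16 GB → drive 6 (remaining 16 GB)
15 GB → drive 6 (remaining 1 GB)
14 GB → drive 7 (remaining 18 GB)
11 GB → drive 7 (remaining 7 GB)
10 GB → drive 5 (remaining 0 GB)
9 GB → drive 8 (remaining 23 GB)
6 GB → drive 2 (remaining 0 GB)
5 GB → drive 3 (remaining 2 GB)
5 GB → drive 4 (remaining 3 GB)
5 GB → drive 7 (remaining 2 GB)
3 GB → drive 4 (remaining 0 GB)
2 GB → drive 3 (remaining 0 GB)
8 drives × 32 GB = 256 GB; used 229 GB; unused 27 GB.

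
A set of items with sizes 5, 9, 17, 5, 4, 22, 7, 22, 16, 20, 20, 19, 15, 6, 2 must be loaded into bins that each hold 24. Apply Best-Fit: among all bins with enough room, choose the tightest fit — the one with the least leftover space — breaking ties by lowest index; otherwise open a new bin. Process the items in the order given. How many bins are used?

9

bin 1: place 5, 19 left
bin 1: place 9, 10 left
bin 2: place 17, 7 left
bin 2: place 5, 2 left
bin 1: place 4, 6 left
bin 3: place 22, 2 left
bin 4: place 7, 17 left
bin 5: place 22, 2 left
bin 4: place 16, 1 left
bin 6: place 20, 4 left
bin 7: place 20, 4 left
bin 8: place 19, 5 left
bin 9: place 15, 9 left
bin 1: place 6, 0 left
bin 2: place 2, 0 left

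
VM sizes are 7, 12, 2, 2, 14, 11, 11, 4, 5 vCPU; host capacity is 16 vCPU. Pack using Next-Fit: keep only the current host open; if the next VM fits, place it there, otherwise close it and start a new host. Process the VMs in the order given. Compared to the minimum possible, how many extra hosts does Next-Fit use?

1

Next-Fit: [7] [12,2,2] [14] [11] [11,4] [5] → 6 hosts.
Total size 68 vCPU; any packing needs at least ⌈68/16⌉ = 5 hosts.
An optimal packing achieves that bound: [14,2] [12,4] [11,5] [11,2] [7] → 5 hosts.
Excess: 6 − 5 = 1.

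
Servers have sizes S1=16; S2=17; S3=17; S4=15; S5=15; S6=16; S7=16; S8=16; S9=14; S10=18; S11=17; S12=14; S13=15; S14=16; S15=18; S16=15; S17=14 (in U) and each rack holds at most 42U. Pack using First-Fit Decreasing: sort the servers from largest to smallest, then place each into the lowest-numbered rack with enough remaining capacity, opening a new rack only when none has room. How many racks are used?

8

Sorted descending: 18, 18, 17, 17, 17, 16, 16, 16, 16, 16, 15, 15, 15, 15, 14, 14, 14.
18U → rack 1 (remaining 24U)
18U → rack 1 (remaining 6U)
17U → rack 2 (remaining 25U)
17U → rack 2 (remaining 8U)
17U → rack 3 (remaining 25U)
16U → rack 3 (remaining 9U)
16U → rack 4 (remaining 26U)
16U → rack 4 (remaining 10U)
16U → rack 5 (remaining 26U)
16U → rack 5 (remaining 10U)
15U → rack 6 (remaining 27U)
15U → rack 6 (remaining 12U)
15U → rack 7 (remaining 27U)
15U → rack 7 (remaining 12U)
14U → rack 8 (remaining 28U)
14U → rack 8 (remaining 14U)
14U → rack 8 (remaining 0U)
Final racks: [18,18] [17,17] [17,16] [16,16] [16,16] [15,15] [15,15] [14,14,14].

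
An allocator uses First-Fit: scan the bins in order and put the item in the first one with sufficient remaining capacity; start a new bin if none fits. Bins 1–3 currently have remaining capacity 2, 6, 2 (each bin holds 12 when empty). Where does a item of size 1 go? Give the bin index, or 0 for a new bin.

Bins with room: bin 1 (2), bin 2 (6), bin 3 (2).
The first with room is bin 1.

1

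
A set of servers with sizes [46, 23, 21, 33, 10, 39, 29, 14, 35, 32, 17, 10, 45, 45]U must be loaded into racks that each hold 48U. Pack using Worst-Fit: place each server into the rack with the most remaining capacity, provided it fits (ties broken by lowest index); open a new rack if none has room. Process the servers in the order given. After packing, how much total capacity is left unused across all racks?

Put 46U in rack 1; 2U remain.
Put 23U in rack 2; 25U remain.
Put 21U in rack 2; 4U remain.
Put 33U in rack 3; 15U remain.
Put 10U in rack 3; 5U remain.
Put 39U in rack 4; 9U remain.
Put 29U in rack 5; 19U remain.
Put 14U in rack 5; 5U remain.
Put 35U in rack 6; 13U remain.
Put 32U in rack 7; 16U remain.
Put 17U in rack 8; 31U remain.
Put 10U in rack 8; 21U remain.
Put 45U in rack 9; 3U remain.
Put 45U in rack 10; 3U remain.
10 racks × 48U = 480U; used 399U; unused 81U.

81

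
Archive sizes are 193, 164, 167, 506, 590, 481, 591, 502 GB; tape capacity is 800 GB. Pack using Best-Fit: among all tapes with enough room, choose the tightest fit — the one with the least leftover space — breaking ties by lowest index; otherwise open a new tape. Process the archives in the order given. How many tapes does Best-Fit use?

6

193 GB → tape 1 (remaining 607 GB)
164 GB → tape 1 (remaining 443 GB)
167 GB → tape 1 (remaining 276 GB)
506 GB → tape 2 (remaining 294 GB)
590 GB → tape 3 (remaining 210 GB)
481 GB → tape 4 (remaining 319 GB)
591 GB → tape 5 (remaining 209 GB)
502 GB → tape 6 (remaining 298 GB)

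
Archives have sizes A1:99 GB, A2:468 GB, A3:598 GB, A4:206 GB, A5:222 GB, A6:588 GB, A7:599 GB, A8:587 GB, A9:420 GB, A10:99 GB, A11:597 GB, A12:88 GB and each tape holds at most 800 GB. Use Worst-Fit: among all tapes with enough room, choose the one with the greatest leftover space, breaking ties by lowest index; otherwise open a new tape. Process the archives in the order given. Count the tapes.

Put A1 (99 GB) in tape 1; 701 GB remain.
Put A2 (468 GB) in tape 1; 233 GB remain.
Put A3 (598 GB) in tape 2; 202 GB remain.
Put A4 (206 GB) in tape 1; 27 GB remain.
Put A5 (222 GB) in tape 3; 578 GB remain.
Put A6 (588 GB) in tape 4; 212 GB remain.
Put A7 (599 GB) in tape 5; 201 GB remain.
Put A8 (587 GB) in tape 6; 213 GB remain.
Put A9 (420 GB) in tape 3; 158 GB remain.
Put A10 (99 GB) in tape 6; 114 GB remain.
Put A11 (597 GB) in tape 7; 203 GB remain.
Put A12 (88 GB) in tape 4; 124 GB remain.
Final tapes: [99,468,206] [598] [222,420] [588,88] [599] [587,99] [597].

7 tapes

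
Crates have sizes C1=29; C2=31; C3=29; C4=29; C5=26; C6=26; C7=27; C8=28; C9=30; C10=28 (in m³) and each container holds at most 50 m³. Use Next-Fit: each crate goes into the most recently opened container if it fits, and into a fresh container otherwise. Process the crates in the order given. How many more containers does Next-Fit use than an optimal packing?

Next-Fit: [29] [31] [29] [29] [26] [26] [27] [28] [30] [28] → 10 containers.
10 crates exceed 25 m³ (half the capacity), and no two of those can share a container, so at least 10 containers are needed.
So 10 is already optimal.

0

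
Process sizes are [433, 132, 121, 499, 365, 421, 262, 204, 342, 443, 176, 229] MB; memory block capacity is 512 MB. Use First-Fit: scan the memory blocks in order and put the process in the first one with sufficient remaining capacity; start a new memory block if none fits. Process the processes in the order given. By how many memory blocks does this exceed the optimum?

First-Fit: [433] [132,121,204] [499] [365] [421] [262,176] [342] [443] [229] → 9 memory blocks.
Total size 3627 MB; any packing needs at least ⌈3627/512⌉ = 8 memory blocks.
An optimal packing achieves that bound: [499] [443] [433] [421] [365,132] [342,121] [262,229] [204,176] → 8 memory blocks.
Excess: 9 − 8 = 1.

1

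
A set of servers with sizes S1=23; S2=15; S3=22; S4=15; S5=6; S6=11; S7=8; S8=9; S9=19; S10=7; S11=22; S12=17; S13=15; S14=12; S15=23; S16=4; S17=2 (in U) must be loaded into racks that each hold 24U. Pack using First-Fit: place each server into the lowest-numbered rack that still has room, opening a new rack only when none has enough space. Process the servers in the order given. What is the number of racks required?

S1 (23U) → rack 1 (remaining 1U)
S2 (15U) → rack 2 (remaining 9U)
S3 (22U) → rack 3 (remaining 2U)
S4 (15U) → rack 4 (remaining 9U)
S5 (6U) → rack 2 (remaining 3U)
S6 (11U) → rack 5 (remaining 13U)
S7 (8U) → rack 4 (remaining 1U)
S8 (9U) → rack 5 (remaining 4U)
S9 (19U) → rack 6 (remaining 5U)
S10 (7U) → rack 7 (remaining 17U)
S11 (22U) → rack 8 (remaining 2U)
S12 (17U) → rack 7 (remaining 0U)
S13 (15U) → rack 9 (remaining 9U)
S14 (12U) → rack 10 (remaining 12U)
S15 (23U) → rack 11 (remaining 1U)
S16 (4U) → rack 5 (remaining 0U)
S17 (2U) → rack 2 (remaining 1U)
Final racks: [23] [15,6,2] [22] [15,8] [11,9,4] [19] [7,17] [22] [15] [12] [23].

11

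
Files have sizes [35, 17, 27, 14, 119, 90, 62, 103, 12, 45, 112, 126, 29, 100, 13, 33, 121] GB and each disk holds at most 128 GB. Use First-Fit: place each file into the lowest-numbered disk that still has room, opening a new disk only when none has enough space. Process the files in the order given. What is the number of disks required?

10

Put 35 GB in disk 1; 93 GB remain.
Put 17 GB in disk 1; 76 GB remain.
Put 27 GB in disk 1; 49 GB remain.
Put 14 GB in disk 1; 35 GB remain.
Put 119 GB in disk 2; 9 GB remain.
Put 90 GB in disk 3; 38 GB remain.
Put 62 GB in disk 4; 66 GB remain.
Put 103 GB in disk 5; 25 GB remain.
Put 12 GB in disk 1; 23 GB remain.
Put 45 GB in disk 4; 21 GB remain.
Put 112 GB in disk 6; 16 GB remain.
Put 126 GB in disk 7; 2 GB remain.
Put 29 GB in disk 3; 9 GB remain.
Put 100 GB in disk 8; 28 GB remain.
Put 13 GB in disk 1; 10 GB remain.
Put 33 GB in disk 9; 95 GB remain.
Put 121 GB in disk 10; 7 GB remain.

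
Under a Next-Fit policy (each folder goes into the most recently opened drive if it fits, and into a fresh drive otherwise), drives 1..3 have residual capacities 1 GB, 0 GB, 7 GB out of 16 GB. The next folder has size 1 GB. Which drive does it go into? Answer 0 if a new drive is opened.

3

Next-Fit only looks at drive 3, which has 7 GB free.
1 GB fits there.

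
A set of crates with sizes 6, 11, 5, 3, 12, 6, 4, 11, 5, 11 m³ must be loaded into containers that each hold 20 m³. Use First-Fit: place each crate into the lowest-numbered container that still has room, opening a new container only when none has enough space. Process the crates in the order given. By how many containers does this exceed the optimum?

1

First-Fit: [6,11,3] [5,12] [6,4,5] [11] [11] → 5 containers.
Total size 74 m³; any packing needs at least ⌈74/20⌉ = 4 containers.
An optimal packing achieves that bound: [12,6] [11,6,3] [11,5,4] [11,5] → 4 containers.
Excess: 5 − 4 = 1.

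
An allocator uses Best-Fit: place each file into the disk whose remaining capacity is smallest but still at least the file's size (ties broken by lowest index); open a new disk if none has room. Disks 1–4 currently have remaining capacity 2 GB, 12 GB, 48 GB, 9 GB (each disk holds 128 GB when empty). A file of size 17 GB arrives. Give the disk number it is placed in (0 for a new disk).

3

Disks with room: disk 3 (48 GB).
Tightest fit is disk 3 with 48 GB free.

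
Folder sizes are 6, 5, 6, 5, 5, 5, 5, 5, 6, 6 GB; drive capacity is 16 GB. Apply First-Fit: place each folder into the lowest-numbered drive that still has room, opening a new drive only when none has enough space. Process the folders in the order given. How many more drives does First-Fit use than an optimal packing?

First-Fit: [6,5,5] [6,5,5] [5,5,6] [6] → 4 drives.
Total size 54 GB; any packing needs at least ⌈54/16⌉ = 4 drives.
So 4 is already optimal.

0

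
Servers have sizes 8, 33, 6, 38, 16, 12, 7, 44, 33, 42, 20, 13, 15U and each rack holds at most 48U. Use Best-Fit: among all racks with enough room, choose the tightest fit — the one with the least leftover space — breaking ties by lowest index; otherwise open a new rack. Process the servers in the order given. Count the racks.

7 racks

rack 1: place 8U, 40U left
rack 1: place 33U, 7U left
rack 1: place 6U, 1U left
rack 2: place 38U, 10U left
rack 3: place 16U, 32U left
rack 3: place 12U, 20U left
rack 2: place 7U, 3U left
rack 4: place 44U, 4U left
rack 5: place 33U, 15U left
rack 6: place 42U, 6U left
rack 3: place 20U, 0U left
rack 5: place 13U, 2U left
rack 7: place 15U, 33U left
Final racks: [8,33,6] [38,7] [16,12,20] [44] [33,13] [42] [15].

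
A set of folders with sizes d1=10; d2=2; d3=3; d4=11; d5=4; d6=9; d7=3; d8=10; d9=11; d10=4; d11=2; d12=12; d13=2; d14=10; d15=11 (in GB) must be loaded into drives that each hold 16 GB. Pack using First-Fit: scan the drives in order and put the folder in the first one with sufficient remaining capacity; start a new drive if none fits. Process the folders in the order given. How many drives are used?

drive 1: place d1 (10 GB), 6 GB left
drive 1: place d2 (2 GB), 4 GB left
drive 1: place d3 (3 GB), 1 GB left
drive 2: place d4 (11 GB), 5 GB left
drive 2: place d5 (4 GB), 1 GB left
drive 3: place d6 (9 GB), 7 GB left
drive 3: place d7 (3 GB), 4 GB left
drive 4: place d8 (10 GB), 6 GB left
drive 5: place d9 (11 GB), 5 GB left
drive 3: place d10 (4 GB), 0 GB left
drive 4: place d11 (2 GB), 4 GB left
drive 6: place d12 (12 GB), 4 GB left
drive 4: place d13 (2 GB), 2 GB left
drive 7: place d14 (10 GB), 6 GB left
drive 8: place d15 (11 GB), 5 GB left

8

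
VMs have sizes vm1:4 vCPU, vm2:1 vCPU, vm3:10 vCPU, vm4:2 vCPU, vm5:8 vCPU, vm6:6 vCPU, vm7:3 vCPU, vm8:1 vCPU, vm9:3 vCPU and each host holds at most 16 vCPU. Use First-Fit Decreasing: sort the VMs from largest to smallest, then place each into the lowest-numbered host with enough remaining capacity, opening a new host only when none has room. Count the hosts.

3

Sorted descending: 10, 8, 6, 4, 3, 3, 2, 1, 1.
Put 10 vCPU in host 1; 6 vCPU remain.
Put 8 vCPU in host 2; 8 vCPU remain.
Put 6 vCPU in host 1; 0 vCPU remain.
Put 4 vCPU in host 2; 4 vCPU remain.
Put 3 vCPU in host 2; 1 vCPU remain.
Put 3 vCPU in host 3; 13 vCPU remain.
Put 2 vCPU in host 3; 11 vCPU remain.
Put 1 vCPU in host 2; 0 vCPU remain.
Put 1 vCPU in host 3; 10 vCPU remain.
Final hosts: [10,6] [8,4,3,1] [3,2,1].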